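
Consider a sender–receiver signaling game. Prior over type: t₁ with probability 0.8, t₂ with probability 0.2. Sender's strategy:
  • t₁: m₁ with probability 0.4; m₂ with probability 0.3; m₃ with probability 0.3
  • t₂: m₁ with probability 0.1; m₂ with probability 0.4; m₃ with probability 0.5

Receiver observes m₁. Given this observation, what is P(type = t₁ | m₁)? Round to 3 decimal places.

0.941

P(m₁) = 0.8·0.4 + 0.2·0.1 = 0.34
P(t₁ | m₁) = (0.8·0.4) / 0.34 = 0.32 / 0.34 = 0.941176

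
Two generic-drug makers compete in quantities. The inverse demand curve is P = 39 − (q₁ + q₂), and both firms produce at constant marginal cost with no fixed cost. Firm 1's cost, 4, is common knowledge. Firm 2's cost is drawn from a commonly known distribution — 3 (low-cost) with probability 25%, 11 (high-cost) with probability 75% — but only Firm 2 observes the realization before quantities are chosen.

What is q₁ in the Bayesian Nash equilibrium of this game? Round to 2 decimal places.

Type-c best response for Firm 2: q₂(c) = (39 − c)/2 − q₁/2.
Firm 1 maximizes expected profit; its first-order condition is 39 − 2q₁ − E[q₂] − 4 = 0.
Substituting E[q₂] and solving: E[c₂] = 9, so q₁ = (39 − 2·4 + 9)/3 = 13.3333.

13.33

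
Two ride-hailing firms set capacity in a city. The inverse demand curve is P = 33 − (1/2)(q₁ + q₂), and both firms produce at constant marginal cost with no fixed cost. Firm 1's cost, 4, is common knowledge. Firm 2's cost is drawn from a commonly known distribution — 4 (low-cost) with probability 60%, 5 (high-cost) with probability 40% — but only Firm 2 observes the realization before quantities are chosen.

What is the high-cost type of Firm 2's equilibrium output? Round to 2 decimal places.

18.20

Each type of Firm 2 best-responds to q₁; Firm 1 best-responds to the expected q₂ over Firm 2's types.
Firm 2 with cost c maximizes (33 − (1/2)(q₁+q₂) − c)·q₂, giving q₂(c) = (33 − c − (1/2)q₁).
E[c₂] = 0.6·4 + 0.4·5 = 4.4
Firm 1's FOC against E[q₂] yields q₁ = (33 − 2·4 + E[c₂])/(3/2) = (33 − 8 + 4.4)/(3/2) = 19.6.
q₂(high-cost) = (33 − 5 − (1/2)·19.6) = 18.2.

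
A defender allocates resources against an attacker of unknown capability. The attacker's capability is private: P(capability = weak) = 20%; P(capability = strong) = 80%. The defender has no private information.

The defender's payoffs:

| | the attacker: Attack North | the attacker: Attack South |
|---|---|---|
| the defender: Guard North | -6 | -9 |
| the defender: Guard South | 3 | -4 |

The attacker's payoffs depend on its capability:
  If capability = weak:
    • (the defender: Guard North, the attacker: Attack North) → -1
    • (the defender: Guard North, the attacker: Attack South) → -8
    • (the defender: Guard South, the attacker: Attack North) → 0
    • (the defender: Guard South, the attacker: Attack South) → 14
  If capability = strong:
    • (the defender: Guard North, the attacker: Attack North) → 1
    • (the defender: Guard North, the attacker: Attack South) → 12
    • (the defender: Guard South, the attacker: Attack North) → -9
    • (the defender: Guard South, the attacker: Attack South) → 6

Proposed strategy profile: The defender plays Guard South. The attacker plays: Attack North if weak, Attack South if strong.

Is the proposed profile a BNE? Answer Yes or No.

No

A profile is a BNE iff every type of every player is best-responding given beliefs about the other side.
The defender plays Guard South: E[Guard South] = 0.2·(3) + 0.8·(-4) = -2.6; E[Guard North] = -8.4. Best-responding. ✓
The attacker (capability weak), facing Guard South: Attack North gives 0, Attack South gives 14. Proposed Attack North is not best — profitable deviation exists. ✗
The attacker (capability strong), facing Guard South: Attack North gives -9, Attack South gives 6. Proposed Attack South is best. ✓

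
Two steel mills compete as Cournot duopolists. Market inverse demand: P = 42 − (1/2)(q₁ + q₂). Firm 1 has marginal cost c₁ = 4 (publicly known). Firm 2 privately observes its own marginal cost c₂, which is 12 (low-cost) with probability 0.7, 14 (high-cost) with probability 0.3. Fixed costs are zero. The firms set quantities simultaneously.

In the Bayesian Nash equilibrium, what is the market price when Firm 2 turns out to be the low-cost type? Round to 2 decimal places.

19.23

Each type of Firm 2 best-responds to q₁; Firm 1 best-responds to the expected q₂ over Firm 2's types.
Firm 2 with cost c maximizes (42 − (1/2)(q₁+q₂) − c)·q₂, giving q₂(c) = (42 − c − (1/2)q₁).
E[c₂] = 0.7·12 + 0.3·14 = 12.6
Firm 1's FOC against E[q₂] yields q₁ = (42 − 2·4 + E[c₂])/(3/2) = (42 − 8 + 12.6)/(3/2) = 31.0667.
q₂(low-cost) = 14.4667, so P = 42 − (1/2)·(31.0667 + 14.4667) = 19.2333.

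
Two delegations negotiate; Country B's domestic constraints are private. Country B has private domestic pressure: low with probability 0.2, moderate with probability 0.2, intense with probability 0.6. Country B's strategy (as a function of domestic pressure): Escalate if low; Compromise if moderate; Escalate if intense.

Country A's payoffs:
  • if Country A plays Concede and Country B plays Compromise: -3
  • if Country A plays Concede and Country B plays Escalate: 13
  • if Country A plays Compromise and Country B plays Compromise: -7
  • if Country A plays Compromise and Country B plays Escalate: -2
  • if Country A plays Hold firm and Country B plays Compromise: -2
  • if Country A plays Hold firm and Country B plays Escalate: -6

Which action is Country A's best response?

Compute Country A's expected payoff for each action, taking the expectation over Country B's type.
E[Concede] = 0.2·(13) + 0.2·(-3) + 0.6·(13) = 9.8
E[Compromise] = 0.2·(-2) + 0.2·(-7) + 0.6·(-2) = -3
E[Hold firm] = 0.2·(-6) + 0.2·(-2) + 0.6·(-6) = -5.2
Best response: Concede (9.8 is the largest).

Concede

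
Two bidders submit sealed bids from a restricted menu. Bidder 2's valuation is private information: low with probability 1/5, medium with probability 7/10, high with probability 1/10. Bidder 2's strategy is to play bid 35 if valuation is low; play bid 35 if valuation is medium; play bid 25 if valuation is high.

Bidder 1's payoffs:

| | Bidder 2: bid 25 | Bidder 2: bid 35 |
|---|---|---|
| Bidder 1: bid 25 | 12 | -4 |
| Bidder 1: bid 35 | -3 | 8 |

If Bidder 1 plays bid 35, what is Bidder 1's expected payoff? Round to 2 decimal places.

6.90

E[bid 35] = 1/5·8 + 7/10·8 + 1/10·(-3) = 8/5 + 28/5 + (-3/10) = 69/10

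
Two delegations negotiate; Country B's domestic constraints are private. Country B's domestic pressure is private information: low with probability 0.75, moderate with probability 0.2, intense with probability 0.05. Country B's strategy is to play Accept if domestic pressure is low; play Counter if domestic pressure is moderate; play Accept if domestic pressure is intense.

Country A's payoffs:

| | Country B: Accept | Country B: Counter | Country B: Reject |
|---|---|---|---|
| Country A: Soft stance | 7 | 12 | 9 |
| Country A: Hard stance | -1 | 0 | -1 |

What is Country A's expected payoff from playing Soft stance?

E[Soft stance] = 0.75·7 + 0.2·12 + 0.05·7 = 5.25 + 2.4 + 0.35 = 8

8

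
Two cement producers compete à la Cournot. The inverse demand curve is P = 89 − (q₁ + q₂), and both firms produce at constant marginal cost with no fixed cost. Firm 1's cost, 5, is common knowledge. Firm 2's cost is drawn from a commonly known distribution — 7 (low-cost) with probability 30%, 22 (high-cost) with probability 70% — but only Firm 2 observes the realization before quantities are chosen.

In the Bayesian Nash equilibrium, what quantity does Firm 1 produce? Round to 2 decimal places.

32.17

Each type of Firm 2 best-responds to q₁; Firm 1 best-responds to the expected q₂ over Firm 2's types.
Firm 2 with cost c maximizes (89 − (q₁+q₂) − c)·q₂, giving q₂(c) = (89 − c − q₁)/2.
E[c₂] = 0.3·7 + 0.7·22 = 17.5
Firm 1's FOC against E[q₂] yields q₁ = (89 − 2·5 + E[c₂])/3 = (89 − 10 + 17.5)/3 = 32.1667.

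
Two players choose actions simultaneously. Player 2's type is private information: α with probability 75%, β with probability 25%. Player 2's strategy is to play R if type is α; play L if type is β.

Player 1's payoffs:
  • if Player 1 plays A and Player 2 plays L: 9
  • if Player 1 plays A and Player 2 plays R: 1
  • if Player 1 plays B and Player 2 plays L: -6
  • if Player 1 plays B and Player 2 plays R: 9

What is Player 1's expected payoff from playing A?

3

E[A] = 0.75·1 + 0.25·9 = 0.75 + 2.25 = 3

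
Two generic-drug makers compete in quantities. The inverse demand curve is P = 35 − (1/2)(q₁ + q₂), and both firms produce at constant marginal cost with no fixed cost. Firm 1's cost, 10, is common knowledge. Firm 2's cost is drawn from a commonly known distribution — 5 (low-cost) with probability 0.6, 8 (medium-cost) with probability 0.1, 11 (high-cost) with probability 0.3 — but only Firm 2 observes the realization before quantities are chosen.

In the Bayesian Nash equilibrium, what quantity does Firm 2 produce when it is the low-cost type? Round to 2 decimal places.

Firm 2 with cost c maximizes (35 − (1/2)(q₁+q₂) − c)·q₂, giving q₂(c) = (35 − c − (1/2)q₁).
E[c₂] = 0.6·5 + 0.1·8 + 0.3·11 = 7.1
Firm 1's FOC against E[q₂] yields q₁ = (35 − 2·10 + E[c₂])/(3/2) = (35 − 20 + 7.1)/(3/2) = 14.7333.
q₂(low-cost) = (35 − 5 − (1/2)·14.7333) = 22.6333.

22.63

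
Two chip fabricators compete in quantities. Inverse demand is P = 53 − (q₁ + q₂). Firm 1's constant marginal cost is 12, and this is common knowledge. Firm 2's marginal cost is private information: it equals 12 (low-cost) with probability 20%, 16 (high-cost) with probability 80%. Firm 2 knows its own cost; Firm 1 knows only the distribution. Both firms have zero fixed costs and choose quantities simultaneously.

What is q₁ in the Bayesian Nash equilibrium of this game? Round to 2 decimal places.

Firm 2 with cost c maximizes (53 − (q₁+q₂) − c)·q₂, giving q₂(c) = (53 − c − q₁)/2.
E[c₂] = 0.2·12 + 0.8·16 = 15.2
Firm 1's FOC against E[q₂] yields q₁ = (53 − 2·12 + E[c₂])/3 = (53 − 24 + 15.2)/3 = 14.7333.

14.73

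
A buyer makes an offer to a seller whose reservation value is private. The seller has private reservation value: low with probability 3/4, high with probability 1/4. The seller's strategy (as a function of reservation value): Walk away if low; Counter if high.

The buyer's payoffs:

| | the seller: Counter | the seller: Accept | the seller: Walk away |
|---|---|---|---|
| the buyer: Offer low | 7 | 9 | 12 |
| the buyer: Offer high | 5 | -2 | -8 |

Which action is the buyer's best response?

Offer low

Compute the buyer's expected payoff for each action, taking the expectation over the seller's type.
E[Offer low] = 3/4·(12) + 1/4·(7) = 43/4
E[Offer high] = 3/4·(-8) + 1/4·(5) = -19/4
Best response: Offer low (43/4 is the largest).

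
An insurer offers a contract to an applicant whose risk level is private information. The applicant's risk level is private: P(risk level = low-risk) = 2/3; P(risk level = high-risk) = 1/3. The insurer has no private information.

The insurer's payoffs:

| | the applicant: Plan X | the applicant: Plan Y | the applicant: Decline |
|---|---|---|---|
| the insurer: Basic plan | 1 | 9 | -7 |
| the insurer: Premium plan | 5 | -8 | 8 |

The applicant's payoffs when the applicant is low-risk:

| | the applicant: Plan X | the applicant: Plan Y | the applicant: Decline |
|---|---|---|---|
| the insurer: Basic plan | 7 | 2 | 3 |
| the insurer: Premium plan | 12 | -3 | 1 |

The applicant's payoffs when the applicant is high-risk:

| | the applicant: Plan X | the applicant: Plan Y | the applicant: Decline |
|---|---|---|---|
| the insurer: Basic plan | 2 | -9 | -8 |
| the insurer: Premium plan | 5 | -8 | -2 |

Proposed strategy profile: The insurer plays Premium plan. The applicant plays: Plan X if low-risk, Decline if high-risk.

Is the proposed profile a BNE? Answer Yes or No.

The insurer plays Premium plan: E[Premium plan] = 2/3·(5) + 1/3·(8) = 6; E[Basic plan] = -5/3. Best-responding. ✓
The applicant (risk level low-risk), facing Premium plan: Plan X gives 12, Plan Y gives -3, Decline gives 1. Proposed Plan X is best. ✓
The applicant (risk level high-risk), facing Premium plan: Plan X gives 5, Plan Y gives -8, Decline gives -2. Proposed Decline is not best — profitable deviation exists. ✗

No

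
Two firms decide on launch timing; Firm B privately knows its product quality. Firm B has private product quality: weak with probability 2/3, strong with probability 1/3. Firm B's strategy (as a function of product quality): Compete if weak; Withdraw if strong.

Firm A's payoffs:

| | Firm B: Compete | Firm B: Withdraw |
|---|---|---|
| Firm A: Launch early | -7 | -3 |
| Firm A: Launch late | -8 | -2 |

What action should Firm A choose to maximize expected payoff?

Launch early

E[Launch early] = 2/3·(-7) + 1/3·(-3) = -17/3
E[Launch late] = 2/3·(-8) + 1/3·(-2) = -6
Best response: Launch early (-17/3 is the largest).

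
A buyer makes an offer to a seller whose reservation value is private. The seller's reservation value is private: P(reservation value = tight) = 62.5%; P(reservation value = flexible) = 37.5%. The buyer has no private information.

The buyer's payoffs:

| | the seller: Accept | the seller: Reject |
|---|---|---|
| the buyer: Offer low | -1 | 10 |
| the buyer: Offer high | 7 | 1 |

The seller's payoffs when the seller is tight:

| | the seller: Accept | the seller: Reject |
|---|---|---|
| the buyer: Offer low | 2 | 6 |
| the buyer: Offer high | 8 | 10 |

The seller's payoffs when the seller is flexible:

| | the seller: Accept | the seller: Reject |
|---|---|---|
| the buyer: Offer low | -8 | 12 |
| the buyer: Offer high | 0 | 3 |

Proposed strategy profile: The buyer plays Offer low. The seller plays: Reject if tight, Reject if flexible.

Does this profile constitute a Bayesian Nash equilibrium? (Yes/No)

Yes

A profile is a BNE iff every type of every player is best-responding given beliefs about the other side.
The buyer plays Offer low: E[Offer low] = 0.625·(10) + 0.375·(10) = 10; E[Offer high] = 1. Best-responding. ✓
The seller (reservation value tight), facing Offer low: Accept gives 2, Reject gives 6. Proposed Reject is best. ✓
The seller (reservation value flexible), facing Offer low: Accept gives -8, Reject gives 12. Proposed Reject is best. ✓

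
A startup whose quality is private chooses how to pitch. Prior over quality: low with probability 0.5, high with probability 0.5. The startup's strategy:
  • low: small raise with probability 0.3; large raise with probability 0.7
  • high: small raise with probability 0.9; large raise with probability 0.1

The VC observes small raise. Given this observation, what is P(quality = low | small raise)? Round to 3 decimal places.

P(small raise) = 0.5·0.3 + 0.5·0.9 = 0.6
P(low | small raise) = (0.5·0.3) / 0.6 = 0.15 / 0.6 = 0.25

0.250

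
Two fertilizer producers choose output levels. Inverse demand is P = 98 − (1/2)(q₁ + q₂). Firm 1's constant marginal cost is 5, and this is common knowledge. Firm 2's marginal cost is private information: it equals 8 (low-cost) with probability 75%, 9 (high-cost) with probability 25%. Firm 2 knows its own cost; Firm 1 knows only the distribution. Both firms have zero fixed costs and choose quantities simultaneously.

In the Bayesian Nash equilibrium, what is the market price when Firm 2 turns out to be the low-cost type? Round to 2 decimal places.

36.96

Firm 2 with cost c maximizes (98 − (1/2)(q₁+q₂) − c)·q₂, giving q₂(c) = (98 − c − (1/2)q₁).
E[c₂] = 0.75·8 + 0.25·9 = 8.25
Firm 1's FOC against E[q₂] yields q₁ = (98 − 2·5 + E[c₂])/(3/2) = (98 − 10 + 8.25)/(3/2) = 64.1667.
q₂(low-cost) = 57.9167, so P = 98 − (1/2)·(64.1667 + 57.9167) = 36.9583.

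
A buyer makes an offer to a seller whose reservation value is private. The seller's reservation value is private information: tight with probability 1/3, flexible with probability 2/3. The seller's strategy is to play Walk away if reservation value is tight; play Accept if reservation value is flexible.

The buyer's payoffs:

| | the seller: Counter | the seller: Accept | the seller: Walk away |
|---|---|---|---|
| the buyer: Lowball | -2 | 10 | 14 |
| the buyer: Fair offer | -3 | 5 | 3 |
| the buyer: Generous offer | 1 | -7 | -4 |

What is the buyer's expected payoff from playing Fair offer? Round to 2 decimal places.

Take the expectation over the seller's reservation value, weighting each type's action by its prior probability.
E[Fair offer] = 1/3·3 + 2/3·5 = 1 + 10/3 = 13/3

4.33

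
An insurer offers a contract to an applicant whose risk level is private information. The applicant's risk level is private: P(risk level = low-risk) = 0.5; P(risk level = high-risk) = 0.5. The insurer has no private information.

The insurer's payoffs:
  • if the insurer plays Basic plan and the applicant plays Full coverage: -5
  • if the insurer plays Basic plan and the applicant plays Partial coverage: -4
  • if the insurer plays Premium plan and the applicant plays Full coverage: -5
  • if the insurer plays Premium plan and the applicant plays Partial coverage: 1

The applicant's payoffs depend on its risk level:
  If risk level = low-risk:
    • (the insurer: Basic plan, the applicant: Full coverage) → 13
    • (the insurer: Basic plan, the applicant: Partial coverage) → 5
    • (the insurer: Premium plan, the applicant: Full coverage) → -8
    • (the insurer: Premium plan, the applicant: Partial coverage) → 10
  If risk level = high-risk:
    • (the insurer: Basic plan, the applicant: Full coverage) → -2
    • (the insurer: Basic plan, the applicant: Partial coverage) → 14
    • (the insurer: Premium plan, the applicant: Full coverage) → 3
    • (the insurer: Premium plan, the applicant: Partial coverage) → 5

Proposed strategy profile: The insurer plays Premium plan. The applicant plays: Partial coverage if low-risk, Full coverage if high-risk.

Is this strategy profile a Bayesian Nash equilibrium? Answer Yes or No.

The insurer plays Premium plan: E[Premium plan] = 0.5·(1) + 0.5·(-5) = -2; E[Basic plan] = -4.5. Best-responding. ✓
The applicant (risk level low-risk), facing Premium plan: Full coverage gives -8, Partial coverage gives 10. Proposed Partial coverage is best. ✓
The applicant (risk level high-risk), facing Premium plan: Full coverage gives 3, Partial coverage gives 5. Proposed Full coverage is not best — profitable deviation exists. ✗

No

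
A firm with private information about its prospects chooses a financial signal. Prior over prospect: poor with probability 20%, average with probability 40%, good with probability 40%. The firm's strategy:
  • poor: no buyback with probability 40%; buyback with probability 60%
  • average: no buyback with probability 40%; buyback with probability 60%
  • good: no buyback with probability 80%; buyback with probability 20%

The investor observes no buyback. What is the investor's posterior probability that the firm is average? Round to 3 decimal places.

0.286

Apply Bayes' rule using the sender's strategy as the likelihood.
P(no buyback) = 0.2·0.4 + 0.4·0.4 + 0.4·0.8 = 0.56
P(average | no buyback) = (0.4·0.4) / 0.56 = 0.16 / 0.56 = 0.285714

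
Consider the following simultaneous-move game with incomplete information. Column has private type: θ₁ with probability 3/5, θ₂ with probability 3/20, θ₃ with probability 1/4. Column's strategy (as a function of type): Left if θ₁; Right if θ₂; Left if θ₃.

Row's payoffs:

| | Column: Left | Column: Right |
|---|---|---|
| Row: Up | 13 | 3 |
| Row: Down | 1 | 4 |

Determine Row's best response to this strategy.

E[Up] = 3/5·(13) + 3/20·(3) + 1/4·(13) = 23/2
E[Down] = 3/5·(1) + 3/20·(4) + 1/4·(1) = 29/20
Best response: Up (23/2 is the largest).

Up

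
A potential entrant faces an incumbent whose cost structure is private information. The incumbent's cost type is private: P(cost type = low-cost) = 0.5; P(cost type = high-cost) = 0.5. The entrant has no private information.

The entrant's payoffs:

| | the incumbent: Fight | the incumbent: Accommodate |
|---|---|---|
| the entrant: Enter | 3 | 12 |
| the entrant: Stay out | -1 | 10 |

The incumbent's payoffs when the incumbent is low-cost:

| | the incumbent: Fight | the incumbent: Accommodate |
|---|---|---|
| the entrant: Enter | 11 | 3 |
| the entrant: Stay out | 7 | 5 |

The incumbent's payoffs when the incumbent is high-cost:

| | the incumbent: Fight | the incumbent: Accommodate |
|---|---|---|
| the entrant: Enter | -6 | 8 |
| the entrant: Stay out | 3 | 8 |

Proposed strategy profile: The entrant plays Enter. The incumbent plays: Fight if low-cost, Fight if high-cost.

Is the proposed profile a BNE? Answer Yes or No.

No

A profile is a BNE iff every type of every player is best-responding given beliefs about the other side.
The entrant plays Enter: E[Enter] = 0.5·(3) + 0.5·(3) = 3; E[Stay out] = -1. Best-responding. ✓
The incumbent (cost type low-cost), facing Enter: Fight gives 11, Accommodate gives 3. Proposed Fight is best. ✓
The incumbent (cost type high-cost), facing Enter: Fight gives -6, Accommodate gives 8. Proposed Fight is not best — profitable deviation exists. ✗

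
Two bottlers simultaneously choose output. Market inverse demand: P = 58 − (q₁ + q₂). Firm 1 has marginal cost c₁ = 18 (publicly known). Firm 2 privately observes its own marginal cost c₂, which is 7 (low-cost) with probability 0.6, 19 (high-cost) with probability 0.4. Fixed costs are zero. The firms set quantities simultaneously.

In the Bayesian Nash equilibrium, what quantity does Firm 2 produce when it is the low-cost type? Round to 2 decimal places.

19.87

Type-c best response for Firm 2: q₂(c) = (58 − c)/2 − q₁/2.
Firm 1 maximizes expected profit; its first-order condition is 58 − 2q₁ − E[q₂] − 18 = 0.
Substituting E[q₂] and solving: E[c₂] = 11.8, so q₁ = (58 − 2·18 + 11.8)/3 = 11.2667.
q₂(low-cost) = (58 − 7 − 11.2667)/2 = 19.8667.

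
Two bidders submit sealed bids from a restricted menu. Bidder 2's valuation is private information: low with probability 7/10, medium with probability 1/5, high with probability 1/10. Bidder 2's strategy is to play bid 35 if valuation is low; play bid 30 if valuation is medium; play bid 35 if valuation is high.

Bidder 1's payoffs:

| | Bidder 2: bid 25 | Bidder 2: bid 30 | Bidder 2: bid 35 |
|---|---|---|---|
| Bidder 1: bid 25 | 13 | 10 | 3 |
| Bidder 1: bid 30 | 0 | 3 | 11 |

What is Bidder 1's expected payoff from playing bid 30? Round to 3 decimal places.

9.400

Take the expectation over Bidder 2's valuation, weighting each type's action by its prior probability.
E[bid 30] = 7/10·11 + 1/5·3 + 1/10·11 = 77/10 + 3/5 + 11/10 = 47/5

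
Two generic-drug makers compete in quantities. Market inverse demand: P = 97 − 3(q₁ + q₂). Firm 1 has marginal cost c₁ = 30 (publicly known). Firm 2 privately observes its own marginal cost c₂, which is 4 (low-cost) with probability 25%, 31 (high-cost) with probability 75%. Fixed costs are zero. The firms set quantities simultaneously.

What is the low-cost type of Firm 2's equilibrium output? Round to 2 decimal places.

Each type of Firm 2 best-responds to q₁; Firm 1 best-responds to the expected q₂ over Firm 2's types.
Firm 2 with cost c maximizes (97 − 3(q₁+q₂) − c)·q₂, giving q₂(c) = (97 − c − 3q₁)/6.
E[c₂] = 0.25·4 + 0.75·31 = 24.25
Firm 1's FOC against E[q₂] yields q₁ = (97 − 2·30 + E[c₂])/9 = (97 − 60 + 24.25)/9 = 6.80556.
q₂(low-cost) = (97 − 4 − 3·6.80556)/6 = 12.0972.

12.10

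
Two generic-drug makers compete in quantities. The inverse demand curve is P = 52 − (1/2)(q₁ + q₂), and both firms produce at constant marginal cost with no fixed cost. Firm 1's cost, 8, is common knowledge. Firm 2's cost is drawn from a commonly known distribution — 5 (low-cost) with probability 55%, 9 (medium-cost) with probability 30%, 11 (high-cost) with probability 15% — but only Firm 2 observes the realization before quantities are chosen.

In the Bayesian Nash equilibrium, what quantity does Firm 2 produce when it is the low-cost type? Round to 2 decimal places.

32.63

Each type of Firm 2 best-responds to q₁; Firm 1 best-responds to the expected q₂ over Firm 2's types.
Firm 2 with cost c maximizes (52 − (1/2)(q₁+q₂) − c)·q₂, giving q₂(c) = (52 − c − (1/2)q₁).
E[c₂] = 0.55·5 + 0.3·9 + 0.15·11 = 7.1
Firm 1's FOC against E[q₂] yields q₁ = (52 − 2·8 + E[c₂])/(3/2) = (52 − 16 + 7.1)/(3/2) = 28.7333.
q₂(low-cost) = (52 − 5 − (1/2)·28.7333) = 32.6333.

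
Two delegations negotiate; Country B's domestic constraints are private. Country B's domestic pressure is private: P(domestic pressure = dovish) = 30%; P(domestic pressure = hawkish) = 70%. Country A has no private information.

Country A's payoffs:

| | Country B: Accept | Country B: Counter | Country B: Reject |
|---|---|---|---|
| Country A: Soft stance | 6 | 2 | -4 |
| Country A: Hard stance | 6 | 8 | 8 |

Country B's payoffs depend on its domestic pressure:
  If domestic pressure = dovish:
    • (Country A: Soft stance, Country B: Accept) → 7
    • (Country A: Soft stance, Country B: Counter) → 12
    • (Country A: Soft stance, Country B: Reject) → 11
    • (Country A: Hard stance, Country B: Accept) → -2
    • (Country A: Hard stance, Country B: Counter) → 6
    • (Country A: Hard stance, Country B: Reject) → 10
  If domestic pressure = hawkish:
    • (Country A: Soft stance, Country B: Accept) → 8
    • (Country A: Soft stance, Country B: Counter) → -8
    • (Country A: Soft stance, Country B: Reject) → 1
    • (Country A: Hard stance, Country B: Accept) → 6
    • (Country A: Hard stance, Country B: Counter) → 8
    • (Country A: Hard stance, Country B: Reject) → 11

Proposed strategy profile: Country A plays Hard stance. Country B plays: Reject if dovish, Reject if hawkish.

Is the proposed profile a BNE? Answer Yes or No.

Yes

Country A plays Hard stance: E[Hard stance] = 0.3·(8) + 0.7·(8) = 8; E[Soft stance] = -4. Best-responding. ✓
Country B (domestic pressure dovish), facing Hard stance: Accept gives -2, Counter gives 6, Reject gives 10. Proposed Reject is best. ✓
Country B (domestic pressure hawkish), facing Hard stance: Accept gives 6, Counter gives 8, Reject gives 11. Proposed Reject is best. ✓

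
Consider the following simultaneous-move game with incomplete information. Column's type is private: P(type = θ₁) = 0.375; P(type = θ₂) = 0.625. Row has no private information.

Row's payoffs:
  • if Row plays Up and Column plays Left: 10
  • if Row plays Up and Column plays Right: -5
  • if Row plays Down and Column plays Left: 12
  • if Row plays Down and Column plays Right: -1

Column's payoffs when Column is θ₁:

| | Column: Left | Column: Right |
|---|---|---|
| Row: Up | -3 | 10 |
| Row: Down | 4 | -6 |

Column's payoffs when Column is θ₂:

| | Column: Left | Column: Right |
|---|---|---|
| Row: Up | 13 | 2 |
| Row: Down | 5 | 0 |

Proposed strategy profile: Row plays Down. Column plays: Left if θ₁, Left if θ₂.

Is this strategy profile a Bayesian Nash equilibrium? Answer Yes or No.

Yes

A profile is a BNE iff every type of every player is best-responding given beliefs about the other side.
Row plays Down: E[Down] = 0.375·(12) + 0.625·(12) = 12; E[Up] = 10. Best-responding. ✓
Column (type θ₁), facing Down: Left gives 4, Right gives -6. Proposed Left is best. ✓
Column (type θ₂), facing Down: Left gives 5, Right gives 0. Proposed Left is best. ✓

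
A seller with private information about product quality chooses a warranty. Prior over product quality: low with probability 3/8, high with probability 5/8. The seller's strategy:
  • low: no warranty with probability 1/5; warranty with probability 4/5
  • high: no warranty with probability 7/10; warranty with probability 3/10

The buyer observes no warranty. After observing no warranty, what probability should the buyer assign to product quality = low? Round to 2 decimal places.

0.15

P(no warranty) = (3/8)·(1/5) + (5/8)·(7/10) = 41/80
P(low | no warranty) = ((3/8)·(1/5)) / (41/80) = (3/40) / (41/80) = 6/41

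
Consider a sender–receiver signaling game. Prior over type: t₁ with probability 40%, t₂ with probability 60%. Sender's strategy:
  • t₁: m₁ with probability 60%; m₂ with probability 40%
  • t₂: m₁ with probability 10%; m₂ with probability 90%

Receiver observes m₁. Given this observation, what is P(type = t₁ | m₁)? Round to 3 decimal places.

P(m₁) = 0.4·0.6 + 0.6·0.1 = 0.3
P(t₁ | m₁) = (0.4·0.6) / 0.3 = 0.24 / 0.3 = 0.8

0.800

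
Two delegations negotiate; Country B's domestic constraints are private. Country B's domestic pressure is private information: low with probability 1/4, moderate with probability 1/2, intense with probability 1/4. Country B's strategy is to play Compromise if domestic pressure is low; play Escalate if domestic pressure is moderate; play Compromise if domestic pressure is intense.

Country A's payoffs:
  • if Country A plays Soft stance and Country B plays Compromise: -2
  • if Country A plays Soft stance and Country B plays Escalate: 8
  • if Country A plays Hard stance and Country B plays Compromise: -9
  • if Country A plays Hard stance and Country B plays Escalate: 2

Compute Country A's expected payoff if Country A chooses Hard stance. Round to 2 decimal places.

-3.50

E[Hard stance] = 1/4·(-9) + 1/2·2 + 1/4·(-9) = (-9/4) + 1 + (-9/4) = -7/2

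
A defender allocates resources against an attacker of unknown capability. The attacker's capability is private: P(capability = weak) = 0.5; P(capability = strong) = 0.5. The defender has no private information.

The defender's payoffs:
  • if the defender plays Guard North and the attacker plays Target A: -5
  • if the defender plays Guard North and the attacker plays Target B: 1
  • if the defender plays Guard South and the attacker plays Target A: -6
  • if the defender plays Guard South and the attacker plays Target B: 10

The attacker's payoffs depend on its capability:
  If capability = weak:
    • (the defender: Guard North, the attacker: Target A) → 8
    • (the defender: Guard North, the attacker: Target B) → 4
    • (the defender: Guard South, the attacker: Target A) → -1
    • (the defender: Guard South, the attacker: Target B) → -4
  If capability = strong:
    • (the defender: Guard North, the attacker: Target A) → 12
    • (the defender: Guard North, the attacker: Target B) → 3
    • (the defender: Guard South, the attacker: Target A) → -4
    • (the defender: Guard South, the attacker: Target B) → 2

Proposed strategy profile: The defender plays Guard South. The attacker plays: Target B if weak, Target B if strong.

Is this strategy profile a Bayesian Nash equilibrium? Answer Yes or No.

No

A profile is a BNE iff every type of every player is best-responding given beliefs about the other side.
The defender plays Guard South: E[Guard South] = 0.5·(10) + 0.5·(10) = 10; E[Guard North] = 1. Best-responding. ✓
The attacker (capability weak), facing Guard South: Target A gives -1, Target B gives -4. Proposed Target B is not best — profitable deviation exists. ✗
The attacker (capability strong), facing Guard South: Target A gives -4, Target B gives 2. Proposed Target B is best. ✓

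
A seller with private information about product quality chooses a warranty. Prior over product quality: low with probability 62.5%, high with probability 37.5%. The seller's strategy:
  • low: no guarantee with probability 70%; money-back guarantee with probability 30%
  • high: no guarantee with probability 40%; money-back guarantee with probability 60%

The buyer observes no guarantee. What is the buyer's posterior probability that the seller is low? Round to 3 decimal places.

0.745

P(no guarantee) = 0.625·0.7 + 0.375·0.4 = 0.5875
P(low | no guarantee) = (0.625·0.7) / 0.5875 = 0.4375 / 0.5875 = 0.744681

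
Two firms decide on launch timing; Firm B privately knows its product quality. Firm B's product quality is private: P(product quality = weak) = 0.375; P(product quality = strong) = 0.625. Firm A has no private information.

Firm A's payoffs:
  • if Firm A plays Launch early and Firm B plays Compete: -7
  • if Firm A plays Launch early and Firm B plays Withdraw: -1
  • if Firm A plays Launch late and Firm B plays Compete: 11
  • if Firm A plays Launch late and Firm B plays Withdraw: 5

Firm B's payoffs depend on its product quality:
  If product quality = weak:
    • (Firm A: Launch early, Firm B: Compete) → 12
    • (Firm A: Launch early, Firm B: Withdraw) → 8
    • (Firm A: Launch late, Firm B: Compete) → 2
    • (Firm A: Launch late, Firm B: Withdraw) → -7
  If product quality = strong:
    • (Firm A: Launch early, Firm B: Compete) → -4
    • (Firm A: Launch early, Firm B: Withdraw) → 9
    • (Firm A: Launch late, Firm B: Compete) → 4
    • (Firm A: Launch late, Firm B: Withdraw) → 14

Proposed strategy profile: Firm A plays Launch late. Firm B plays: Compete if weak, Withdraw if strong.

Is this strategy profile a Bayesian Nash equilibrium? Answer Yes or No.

A profile is a BNE iff every type of every player is best-responding given beliefs about the other side.
Firm A plays Launch late: E[Launch late] = 0.375·(11) + 0.625·(5) = 7.25; E[Launch early] = -3.25. Best-responding. ✓
Firm B (product quality weak), facing Launch late: Compete gives 2, Withdraw gives -7. Proposed Compete is best. ✓
Firm B (product quality strong), facing Launch late: Compete gives 4, Withdraw gives 14. Proposed Withdraw is best. ✓

Yes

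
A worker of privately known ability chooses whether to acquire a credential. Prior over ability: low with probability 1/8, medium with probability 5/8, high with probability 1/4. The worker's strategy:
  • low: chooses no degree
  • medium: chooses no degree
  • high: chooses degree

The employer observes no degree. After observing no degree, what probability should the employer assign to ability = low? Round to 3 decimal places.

0.167

P(no degree) = (1/8)·1 + (5/8)·1 + (1/4)·0 = 3/4
P(low | no degree) = ((1/8)·1) / (3/4) = (1/8) / (3/4) = 1/6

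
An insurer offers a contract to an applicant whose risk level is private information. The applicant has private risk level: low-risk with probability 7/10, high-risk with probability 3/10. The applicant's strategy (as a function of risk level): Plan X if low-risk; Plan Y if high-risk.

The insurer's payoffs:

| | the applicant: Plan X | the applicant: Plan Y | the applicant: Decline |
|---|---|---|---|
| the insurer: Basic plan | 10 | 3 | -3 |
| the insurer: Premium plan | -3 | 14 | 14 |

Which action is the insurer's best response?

E[Basic plan] = 7/10·(10) + 3/10·(3) = 79/10
E[Premium plan] = 7/10·(-3) + 3/10·(14) = 21/10
Best response: Basic plan (79/10 is the largest).

Basic plan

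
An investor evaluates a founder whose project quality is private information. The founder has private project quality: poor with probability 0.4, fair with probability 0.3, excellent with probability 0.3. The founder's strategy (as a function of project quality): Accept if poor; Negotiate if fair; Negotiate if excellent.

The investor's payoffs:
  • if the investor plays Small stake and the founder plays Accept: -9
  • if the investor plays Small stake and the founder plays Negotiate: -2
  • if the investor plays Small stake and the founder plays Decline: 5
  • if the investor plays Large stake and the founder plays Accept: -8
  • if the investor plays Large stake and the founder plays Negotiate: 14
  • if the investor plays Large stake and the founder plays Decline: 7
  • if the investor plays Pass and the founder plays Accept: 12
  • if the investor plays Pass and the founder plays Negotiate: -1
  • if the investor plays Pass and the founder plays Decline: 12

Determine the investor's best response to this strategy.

Large stake

E[Small stake] = 0.4·(-9) + 0.3·(-2) + 0.3·(-2) = -4.8
E[Large stake] = 0.4·(-8) + 0.3·(14) + 0.3·(14) = 5.2
E[Pass] = 0.4·(12) + 0.3·(-1) + 0.3·(-1) = 4.2
Best response: Large stake (5.2 is the largest).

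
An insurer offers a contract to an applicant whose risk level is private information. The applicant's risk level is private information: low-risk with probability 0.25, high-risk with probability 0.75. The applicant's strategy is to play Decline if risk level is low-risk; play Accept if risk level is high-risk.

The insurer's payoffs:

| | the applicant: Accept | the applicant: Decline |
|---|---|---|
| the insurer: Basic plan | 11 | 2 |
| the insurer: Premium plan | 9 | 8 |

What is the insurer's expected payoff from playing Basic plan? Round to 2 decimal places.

E[Basic plan] = 0.25·2 + 0.75·11 = 0.5 + 8.25 = 8.75

8.75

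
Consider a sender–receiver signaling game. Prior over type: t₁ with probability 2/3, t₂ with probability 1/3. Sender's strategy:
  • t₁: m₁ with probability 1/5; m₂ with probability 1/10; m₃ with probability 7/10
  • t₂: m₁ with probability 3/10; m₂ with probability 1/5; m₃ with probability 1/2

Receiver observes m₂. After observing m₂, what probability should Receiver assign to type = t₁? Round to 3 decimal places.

P(m₂) = (2/3)·(1/10) + (1/3)·(1/5) = 2/15
P(t₁ | m₂) = ((2/3)·(1/10)) / (2/15) = (1/15) / (2/15) = 1/2

0.500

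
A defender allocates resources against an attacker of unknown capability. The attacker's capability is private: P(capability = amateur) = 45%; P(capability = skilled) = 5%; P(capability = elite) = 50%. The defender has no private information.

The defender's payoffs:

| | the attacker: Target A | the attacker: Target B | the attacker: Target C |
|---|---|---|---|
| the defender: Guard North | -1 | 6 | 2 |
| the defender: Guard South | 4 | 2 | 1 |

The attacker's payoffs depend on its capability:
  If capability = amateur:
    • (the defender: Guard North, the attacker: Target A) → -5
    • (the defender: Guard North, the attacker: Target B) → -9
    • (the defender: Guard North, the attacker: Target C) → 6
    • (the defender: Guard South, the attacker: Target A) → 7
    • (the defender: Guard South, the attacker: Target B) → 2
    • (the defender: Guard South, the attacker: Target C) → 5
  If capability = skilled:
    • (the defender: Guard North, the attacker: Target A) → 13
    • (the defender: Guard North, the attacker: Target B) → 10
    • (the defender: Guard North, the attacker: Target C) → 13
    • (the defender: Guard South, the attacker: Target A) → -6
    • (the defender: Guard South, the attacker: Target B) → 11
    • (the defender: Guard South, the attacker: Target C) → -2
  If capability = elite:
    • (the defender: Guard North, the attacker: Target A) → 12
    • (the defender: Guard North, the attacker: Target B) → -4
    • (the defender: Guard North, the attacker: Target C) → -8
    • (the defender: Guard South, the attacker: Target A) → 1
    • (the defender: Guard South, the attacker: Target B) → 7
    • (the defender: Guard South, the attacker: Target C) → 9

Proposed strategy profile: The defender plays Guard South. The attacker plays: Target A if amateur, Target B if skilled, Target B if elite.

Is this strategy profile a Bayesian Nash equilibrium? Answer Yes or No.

No

The defender plays Guard South: E[Guard South] = 0.45·(4) + 0.05·(2) + 0.5·(2) = 2.9; E[Guard North] = 2.85. Best-responding. ✓
The attacker (capability amateur), facing Guard South: Target A gives 7, Target B gives 2, Target C gives 5. Proposed Target A is best. ✓
The attacker (capability skilled), facing Guard South: Target A gives -6, Target B gives 11, Target C gives -2. Proposed Target B is best. ✓
The attacker (capability elite), facing Guard South: Target A gives 1, Target B gives 7, Target C gives 9. Proposed Target B is not best — profitable deviation exists. ✗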